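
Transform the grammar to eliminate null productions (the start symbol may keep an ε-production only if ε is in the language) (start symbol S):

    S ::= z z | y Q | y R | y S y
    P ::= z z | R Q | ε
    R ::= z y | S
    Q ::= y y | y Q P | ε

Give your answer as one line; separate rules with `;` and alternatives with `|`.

The nullable symbols are {P, Q}.
ε ∉ L(G), so no ε-production is kept.
For each production, add variants omitting each subset of nullable occurrences: S → y Q gives y Q | y. P → R Q gives R Q | R. Q → y Q P gives y Q P | y Q | y P | y.

S ::= z z | y Q | y | y R | y S y; P ::= z z | R Q | R; R ::= z y | S; Q ::= y y | y Q P | y Q | y P | y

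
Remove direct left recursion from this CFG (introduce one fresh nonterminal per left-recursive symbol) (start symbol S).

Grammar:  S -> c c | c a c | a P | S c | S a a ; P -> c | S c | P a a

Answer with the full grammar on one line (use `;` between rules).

S -> c c S' | c a c S' | a P S'; P -> c P' | S c P'; S' -> c S' | a a S' | eps; P' -> a a P' | eps

Directly left-recursive nonterminals: S, P.
For S: α = {c, a a}, β = {c c, c a c, a P}. Rewrite as S → β S' and S' → α S' | ε.
For P: α = {a a}, β = {c, S c}. Rewrite as P → β P' and P' → α P' | ε.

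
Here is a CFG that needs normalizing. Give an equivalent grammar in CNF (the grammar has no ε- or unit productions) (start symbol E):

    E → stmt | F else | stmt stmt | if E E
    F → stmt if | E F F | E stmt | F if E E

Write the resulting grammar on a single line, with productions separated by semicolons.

E → stmt | F X1 | X2 X2 | X3 Y1; F → X2 X3 | E Y2 | E X2 | F Y3; X1 → else; X2 → stmt; X3 → if; Y1 → E E; Y2 → F F; Y3 → X3 Y4; Y4 → E E

Introduce a nonterminal for each terminal appearing in a rule of length ≥ 2: X1 → else, X2 → stmt, X3 → if.
Binarize each right-hand side of length ≥ 3 by chaining fresh nonterminals (Y1, Y2, …): affected rules were E → X3 E E; F → E F F; F → F X3 E E.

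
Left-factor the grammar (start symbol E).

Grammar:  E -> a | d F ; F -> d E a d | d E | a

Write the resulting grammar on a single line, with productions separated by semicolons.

E -> a | d F; F -> a | d E F'; F' -> a d | ε

F has alternatives sharing prefix 'd E': factor to F → d E F' with F' → a d | ε.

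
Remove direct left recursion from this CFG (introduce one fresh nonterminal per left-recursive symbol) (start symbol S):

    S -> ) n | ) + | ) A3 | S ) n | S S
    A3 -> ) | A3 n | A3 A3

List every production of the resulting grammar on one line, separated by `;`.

S -> ) n S' | ) + S' | ) A3 S'; A3 -> ) A3'; S' -> ) n S' | S S' | ε; A3' -> n A3' | A3 A3' | ε

Left recursion appears on S, A3.
For S: α = {) n, S}, β = {) n, ) +, ) A3}. Rewrite as S → β S' and S' → α S' | ε.
For A3: α = {n, A3}, β = {)}. Rewrite as A3 → β A3' and A3' → α A3' | ε.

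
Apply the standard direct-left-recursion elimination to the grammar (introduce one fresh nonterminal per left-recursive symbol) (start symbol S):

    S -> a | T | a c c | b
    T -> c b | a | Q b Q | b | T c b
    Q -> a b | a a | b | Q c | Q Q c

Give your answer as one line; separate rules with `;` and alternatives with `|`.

S -> a | T | a c c | b; T -> c b T' | a T' | Q b Q T' | b T'; Q -> a b Q' | a a Q' | b Q'; T' -> c b T' | ε; Q' -> c Q' | Q c Q' | ε

Left recursion appears on T, Q.
For T: α = {c b}, β = {c b, a, Q b Q, b}. Rewrite as T → β T' and T' → α T' | ε.
For Q: α = {c, Q c}, β = {a b, a a, b}. Rewrite as Q → β Q' and Q' → α Q' | ε.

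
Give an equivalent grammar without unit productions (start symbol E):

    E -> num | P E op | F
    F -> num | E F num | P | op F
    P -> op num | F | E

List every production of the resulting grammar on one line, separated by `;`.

E -> num | P E op | E F num | op F | op num; F -> num | P E op | E F num | op F | op num; P -> num | P E op | E F num | op F | op num

Unit pairs: E ⇒* {F, P}; F ⇒* {E, P}; P ⇒* {E, F}.
For every A with A ⇒* B via unit rules, add B's non-unit alternatives to A; then delete every rule of the form X → Y.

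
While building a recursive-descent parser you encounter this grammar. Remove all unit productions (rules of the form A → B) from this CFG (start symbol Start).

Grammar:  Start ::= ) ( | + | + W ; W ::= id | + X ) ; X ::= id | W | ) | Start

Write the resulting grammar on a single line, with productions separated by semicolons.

Unit pairs: X ⇒* {Start, W}.
For every A with A ⇒* B via unit rules, add B's non-unit alternatives to A; then delete every rule of the form X → Y.

Start ::= ) ( | + | + W; W ::= id | + X ); X ::= ) ( | + | + W | id | ) | + X )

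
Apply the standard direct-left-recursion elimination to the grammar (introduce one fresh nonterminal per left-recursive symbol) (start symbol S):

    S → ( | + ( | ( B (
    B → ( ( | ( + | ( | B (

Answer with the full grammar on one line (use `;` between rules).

Directly left-recursive nonterminal: B.
For B: α = {(}, β = {( (, ( +, (}. Rewrite as B → β B' and B' → α B' | ε.

S → ( | + ( | ( B (; B → ( ( B' | ( + B' | ( B'; B' → ( B' | ε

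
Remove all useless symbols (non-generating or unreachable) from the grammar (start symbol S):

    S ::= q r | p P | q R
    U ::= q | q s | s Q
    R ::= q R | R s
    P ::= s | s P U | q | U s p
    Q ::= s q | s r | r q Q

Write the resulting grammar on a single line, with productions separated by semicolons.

Generating nonterminals: {P, Q, S, U}.
Reachable from S after that: {P, Q, S, U}.
Removed useless symbols: {R} and every production mentioning them.

S ::= q r | p P; U ::= q | q s | s Q; P ::= s | s P U | q | U s p; Q ::= s q | s r | r q Q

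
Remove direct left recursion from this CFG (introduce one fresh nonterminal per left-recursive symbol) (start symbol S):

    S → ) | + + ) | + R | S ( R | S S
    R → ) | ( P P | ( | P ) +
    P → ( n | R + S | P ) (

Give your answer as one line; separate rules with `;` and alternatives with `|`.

Left recursion appears on S, P.
For S: α = {( R, S}, β = {), + + ), + R}. Rewrite as S → β S' and S' → α S' | ε.
For P: α = {) (}, β = {( n, R + S}. Rewrite as P → β P' and P' → α P' | ε.

S → ) S' | + + ) S' | + R S'; R → ) | ( P P | ( | P ) +; P → ( n P' | R + S P'; S' → ( R S' | S S' | eps; P' → ) ( P' | eps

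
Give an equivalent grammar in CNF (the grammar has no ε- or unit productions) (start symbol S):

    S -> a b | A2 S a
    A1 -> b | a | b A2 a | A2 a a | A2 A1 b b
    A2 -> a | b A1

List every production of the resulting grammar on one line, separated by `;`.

S -> X1 X2 | A2 Y1; A1 -> b | a | X2 Y2 | A2 Y3 | A2 Y4; A2 -> a | X2 A1; X1 -> a; X2 -> b; Y1 -> S X1; Y2 -> A2 X1; Y3 -> X1 X1; Y4 -> A1 Y5; Y5 -> X2 X2

Introduce a nonterminal for each terminal appearing in a rule of length ≥ 2: X1 → a, X2 → b.
Binarize each right-hand side of length ≥ 3 by chaining fresh nonterminals (Y1, Y2, …): affected rules were S → A2 S X1; A1 → X2 A2 X1; A1 → A2 X1 X1; A1 → A2 A1 X2 X2.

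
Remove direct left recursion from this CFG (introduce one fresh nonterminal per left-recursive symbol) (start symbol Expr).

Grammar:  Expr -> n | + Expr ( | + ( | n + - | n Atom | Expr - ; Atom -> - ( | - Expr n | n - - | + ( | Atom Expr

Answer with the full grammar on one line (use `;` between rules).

Expr -> n Expr1 | + Expr ( Expr1 | + ( Expr1 | n + - Expr1 | n Atom Expr1; Atom -> - ( Atom1 | - Expr n Atom1 | n - - Atom1 | + ( Atom1; Expr1 -> - Expr1 | ε; Atom1 -> Expr Atom1 | ε

Left recursion appears on Expr, Atom.
For Expr: α = {-}, β = {n, + Expr (, + (, n + -, n Atom}. Rewrite as Expr → β Expr1 and Expr1 → α Expr1 | ε.
For Atom: α = {Expr}, β = {- (, - Expr n, n - -, + (}. Rewrite as Atom → β Atom1 and Atom1 → α Atom1 | ε.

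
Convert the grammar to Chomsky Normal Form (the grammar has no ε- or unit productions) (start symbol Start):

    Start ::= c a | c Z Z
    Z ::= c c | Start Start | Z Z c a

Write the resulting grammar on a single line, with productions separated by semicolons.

Introduce a nonterminal for each terminal appearing in a rule of length ≥ 2: X1 → c, X2 → a.
Binarize each right-hand side of length ≥ 3 by chaining fresh nonterminals (Y1, Y2, …): affected rules were Start → X1 Z Z; Z → Z Z X1 X2.

Start ::= X1 X2 | X1 Y1; Z ::= X1 X1 | Start Start | Z Y2; X1 ::= c; X2 ::= a; Y1 ::= Z Z; Y2 ::= Z Y3; Y3 ::= X1 X2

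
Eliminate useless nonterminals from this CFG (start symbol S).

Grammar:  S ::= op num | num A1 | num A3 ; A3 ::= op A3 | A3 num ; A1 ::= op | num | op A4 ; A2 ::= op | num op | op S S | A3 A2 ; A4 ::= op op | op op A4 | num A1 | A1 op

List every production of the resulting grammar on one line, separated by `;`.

S ::= op num | num A1; A1 ::= op | num | op A4; A4 ::= op op | op op A4 | num A1 | A1 op

Generating nonterminals: {A1, A2, A4, S}.
Reachable from S after that: {A1, A4, S}.
Removed useless symbols: {A2, A3} and every production mentioning them.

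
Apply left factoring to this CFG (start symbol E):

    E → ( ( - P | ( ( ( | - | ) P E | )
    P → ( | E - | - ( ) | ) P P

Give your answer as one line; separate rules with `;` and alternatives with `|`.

E has alternatives sharing prefix '( (': factor to E → ( ( E' with E' → - P | (.
E has alternatives sharing prefix ')': factor to E → ) E'' with E'' → P E | ε.

E → - | ( ( E' | ) E''; P → ( | E - | - ( ) | ) P P; E' → - P | (; E'' → P E | ε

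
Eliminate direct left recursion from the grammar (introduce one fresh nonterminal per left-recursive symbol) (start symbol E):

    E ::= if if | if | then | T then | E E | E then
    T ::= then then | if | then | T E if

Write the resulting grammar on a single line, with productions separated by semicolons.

E ::= if if E' | if E' | then E' | T then E'; T ::= then then T' | if T' | then T'; E' ::= E E' | then E' | ε; T' ::= E if T' | ε

Left recursion appears on E, T.
For E: α = {E, then}, β = {if if, if, then, T then}. Rewrite as E → β E' and E' → α E' | ε.
For T: α = {E if}, β = {then then, if, then}. Rewrite as T → β T' and T' → α T' | ε.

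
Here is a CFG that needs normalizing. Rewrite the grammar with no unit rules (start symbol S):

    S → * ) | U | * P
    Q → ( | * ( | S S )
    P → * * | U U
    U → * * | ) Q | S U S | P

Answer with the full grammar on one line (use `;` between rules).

Unit pairs: S ⇒* {P, U}; U ⇒* {P}.
Replace each nonterminal's rules with the union of the non-unit rules of every nonterminal it unit-derives.

S → * * | ) Q | S U S | * ) | * P | U U; Q → ( | * ( | S S ); P → * * | U U; U → * * | ) Q | S U S | U U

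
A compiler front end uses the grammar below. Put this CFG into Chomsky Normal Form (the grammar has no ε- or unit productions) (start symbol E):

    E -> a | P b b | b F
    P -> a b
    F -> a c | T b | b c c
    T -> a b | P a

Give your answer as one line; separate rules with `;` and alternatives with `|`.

Introduce a nonterminal for each terminal appearing in a rule of length ≥ 2: X1 → b, X2 → a, X3 → c.
Binarize each right-hand side of length ≥ 3 by chaining fresh nonterminals (Y1, Y2, …): affected rules were E → P X1 X1; F → X1 X3 X3.

E -> a | P Y1 | X1 F; P -> X2 X1; F -> X2 X3 | T X1 | X1 Y2; T -> X2 X1 | P X2; X1 -> b; X2 -> a; X3 -> c; Y1 -> X1 X1; Y2 -> X3 X3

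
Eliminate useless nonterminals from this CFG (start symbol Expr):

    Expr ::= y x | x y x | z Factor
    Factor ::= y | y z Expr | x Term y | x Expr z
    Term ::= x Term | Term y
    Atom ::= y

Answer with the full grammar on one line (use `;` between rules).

Expr ::= y x | x y x | z Factor; Factor ::= y | y z Expr | x Expr z

Generating nonterminals: {Atom, Expr, Factor}.
Reachable from Expr after that: {Expr, Factor}.
Removed useless symbols: {Atom, Term} and every production mentioning them.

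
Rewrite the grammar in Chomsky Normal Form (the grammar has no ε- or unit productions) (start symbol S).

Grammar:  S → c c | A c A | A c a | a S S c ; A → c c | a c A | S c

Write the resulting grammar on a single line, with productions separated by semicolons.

S → X1 X1 | A Y1 | A Y2 | X2 Y3; A → X1 X1 | X2 Y5 | S X1; X1 → c; X2 → a; Y1 → X1 A; Y2 → X1 X2; Y3 → S Y4; Y4 → S X1; Y5 → X1 A

Introduce a nonterminal for each terminal appearing in a rule of length ≥ 2: X1 → c, X2 → a.
Binarize each right-hand side of length ≥ 3 by chaining fresh nonterminals (Y1, Y2, …): affected rules were S → A X1 A; S → A X1 X2; S → X2 S S X1; A → X2 X1 A.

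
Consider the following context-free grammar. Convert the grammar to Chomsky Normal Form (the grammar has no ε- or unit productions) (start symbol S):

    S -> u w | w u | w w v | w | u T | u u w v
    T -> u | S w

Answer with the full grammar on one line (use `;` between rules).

Introduce a nonterminal for each terminal appearing in a rule of length ≥ 2: X1 → u, X2 → w, X3 → v.
Binarize each right-hand side of length ≥ 3 by chaining fresh nonterminals (Y1, Y2, …): affected rules were S → X2 X2 X3; S → X1 X1 X2 X3.

S -> X1 X2 | X2 X1 | X2 Y1 | w | X1 T | X1 Y2; T -> u | S X2; X1 -> u; X2 -> w; X3 -> v; Y1 -> X2 X3; Y2 -> X1 Y3; Y3 -> X2 X3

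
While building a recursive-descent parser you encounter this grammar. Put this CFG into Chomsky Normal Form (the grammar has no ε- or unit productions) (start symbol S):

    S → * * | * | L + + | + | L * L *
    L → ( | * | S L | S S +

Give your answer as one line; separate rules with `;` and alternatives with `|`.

Introduce a nonterminal for each terminal appearing in a rule of length ≥ 2: X1 → *, X2 → +.
Binarize each right-hand side of length ≥ 3 by chaining fresh nonterminals (Y1, Y2, …): affected rules were S → L X2 X2; S → L X1 L X1; L → S S X2.

S → X1 X1 | * | L Y1 | + | L Y2; L → ( | * | S L | S Y4; X1 → *; X2 → +; Y1 → X2 X2; Y2 → X1 Y3; Y3 → L X1; Y4 → S X2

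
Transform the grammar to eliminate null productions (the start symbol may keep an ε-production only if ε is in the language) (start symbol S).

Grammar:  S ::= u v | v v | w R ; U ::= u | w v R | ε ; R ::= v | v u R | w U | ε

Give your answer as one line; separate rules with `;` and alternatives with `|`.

S ::= u v | v v | w R | w; U ::= u | w v R | w v; R ::= v | v u R | v u | w U | w

Nullable set = {R, U}.
ε ∉ L(G), so no ε-production is kept.
For each production, add variants omitting each subset of nullable occurrences: S → w R gives w R | w. U → w v R gives w v R | w v. R → v u R gives v u R | v u. R → w U gives w U | w.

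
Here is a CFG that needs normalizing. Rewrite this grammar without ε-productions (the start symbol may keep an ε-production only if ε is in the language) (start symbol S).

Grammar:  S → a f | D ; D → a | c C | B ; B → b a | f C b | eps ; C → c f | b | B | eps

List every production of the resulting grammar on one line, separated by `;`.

S → a f | D | ε; D → a | c C | c | B; B → b a | f C b | f b; C → c f | b | B

Nullable nonterminals: {B, C, D, S}.
ε ∈ L(G) since S is nullable, so keep S → ε.
Expand every rule over subsets of its nullable positions: D → c C gives c C | c. B → f C b gives f C b | f b.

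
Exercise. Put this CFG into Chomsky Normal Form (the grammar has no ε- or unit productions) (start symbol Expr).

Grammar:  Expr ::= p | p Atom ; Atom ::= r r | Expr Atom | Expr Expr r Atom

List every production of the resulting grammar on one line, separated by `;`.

Expr ::= p | X1 Atom; Atom ::= X2 X2 | Expr Atom | Expr Y1; X1 ::= p; X2 ::= r; Y1 ::= Expr Y2; Y2 ::= X2 Atom

Introduce a nonterminal for each terminal appearing in a rule of length ≥ 2: X1 → p, X2 → r.
Binarize each right-hand side of length ≥ 3 by chaining fresh nonterminals (Y1, Y2, …): affected rules were Atom → Expr Expr X2 Atom.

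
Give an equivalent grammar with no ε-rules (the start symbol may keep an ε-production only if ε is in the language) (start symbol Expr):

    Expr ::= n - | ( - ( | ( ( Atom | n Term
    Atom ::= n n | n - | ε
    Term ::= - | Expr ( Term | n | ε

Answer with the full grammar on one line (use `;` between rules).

Nullable set = {Atom, Term}.
ε ∉ L(G), so no ε-production is kept.
Add the nullable-subset variants: Expr → ( ( Atom gives ( ( Atom | ( (. Expr → n Term gives n Term | n. Term → Expr ( Term gives Expr ( Term | Expr (.

Expr ::= n - | ( - ( | ( ( Atom | ( ( | n Term | n; Atom ::= n n | n -; Term ::= - | Expr ( Term | Expr ( | n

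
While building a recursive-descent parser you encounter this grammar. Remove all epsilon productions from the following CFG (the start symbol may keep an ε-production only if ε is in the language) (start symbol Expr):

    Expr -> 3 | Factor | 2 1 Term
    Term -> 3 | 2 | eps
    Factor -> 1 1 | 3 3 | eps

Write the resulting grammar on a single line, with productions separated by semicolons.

The nullable symbols are {Expr, Factor, Term}.
ε ∈ L(G) since Expr is nullable, so keep Expr → ε.
Expand every rule over subsets of its nullable positions: Expr → 2 1 Term gives 2 1 Term | 2 1.

Expr -> 3 | Factor | 2 1 Term | 2 1 | ε; Term -> 3 | 2; Factor -> 1 1 | 3 3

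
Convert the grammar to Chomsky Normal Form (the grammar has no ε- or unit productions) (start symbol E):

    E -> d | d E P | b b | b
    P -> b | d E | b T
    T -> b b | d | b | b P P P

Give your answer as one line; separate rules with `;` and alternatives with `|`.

E -> d | X1 Y1 | X2 X2 | b; P -> b | X1 E | X2 T; T -> X2 X2 | d | b | X2 Y2; X1 -> d; X2 -> b; Y1 -> E P; Y2 -> P Y3; Y3 -> P P

Introduce a nonterminal for each terminal appearing in a rule of length ≥ 2: X1 → d, X2 → b.
Binarize each right-hand side of length ≥ 3 by chaining fresh nonterminals (Y1, Y2, …): affected rules were E → X1 E P; T → X2 P P P.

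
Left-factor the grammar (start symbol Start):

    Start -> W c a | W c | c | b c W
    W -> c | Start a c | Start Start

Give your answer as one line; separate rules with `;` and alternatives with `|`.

Start has alternatives sharing prefix 'W c': factor to Start → W c Start1 with Start1 → a | ε.
W has alternatives sharing prefix 'Start': factor to W → Start W1 with W1 → a c | Start.

Start -> c | b c W | W c Start1; W -> c | Start W1; Start1 -> a | ε; W1 -> a c | Start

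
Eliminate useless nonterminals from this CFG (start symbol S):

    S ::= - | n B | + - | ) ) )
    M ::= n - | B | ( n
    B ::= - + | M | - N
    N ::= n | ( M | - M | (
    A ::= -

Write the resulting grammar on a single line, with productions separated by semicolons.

Generating nonterminals: {A, B, M, N, S}.
Reachable from S after that: {B, M, N, S}.
Removed useless symbols: {A} and every production mentioning them.

S ::= - | n B | + - | ) ) ); M ::= n - | B | ( n; B ::= - + | M | - N; N ::= n | ( M | - M | (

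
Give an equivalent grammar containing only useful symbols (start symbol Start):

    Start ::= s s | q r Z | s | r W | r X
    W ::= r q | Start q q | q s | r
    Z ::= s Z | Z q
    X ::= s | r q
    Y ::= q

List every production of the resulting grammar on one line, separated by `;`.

Start ::= s s | s | r W | r X; W ::= r q | Start q q | q s | r; X ::= s | r q

Generating nonterminals: {Start, W, X, Y}.
Reachable from Start after that: {Start, W, X}.
Removed useless symbols: {Y, Z} and every production mentioning them.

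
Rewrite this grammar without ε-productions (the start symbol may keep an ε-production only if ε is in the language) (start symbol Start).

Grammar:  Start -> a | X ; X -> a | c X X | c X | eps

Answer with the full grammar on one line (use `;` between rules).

Start -> a | X | ε; X -> a | c X X | c X | c

Nullable set = {Start, X}.
ε ∈ L(G) since Start is nullable, so keep Start → ε.
Expand every rule over subsets of its nullable positions: X → c X X gives c X X | c X | c.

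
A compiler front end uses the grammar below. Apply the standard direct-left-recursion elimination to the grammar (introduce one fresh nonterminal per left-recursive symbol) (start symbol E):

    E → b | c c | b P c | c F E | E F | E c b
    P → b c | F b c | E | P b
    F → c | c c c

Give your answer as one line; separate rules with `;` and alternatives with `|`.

E → b E' | c c E' | b P c E' | c F E E'; P → b c P' | F b c P' | E P'; F → c | c c c; E' → F E' | c b E' | ε; P' → b P' | ε

Left recursion appears on E, P.
For E: α = {F, c b}, β = {b, c c, b P c, c F E}. Rewrite as E → β E' and E' → α E' | ε.
For P: α = {b}, β = {b c, F b c, E}. Rewrite as P → β P' and P' → α P' | ε.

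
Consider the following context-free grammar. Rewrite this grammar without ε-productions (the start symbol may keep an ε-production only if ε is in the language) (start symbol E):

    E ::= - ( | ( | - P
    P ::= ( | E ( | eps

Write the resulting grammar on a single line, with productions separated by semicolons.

E ::= - ( | ( | - P | -; P ::= ( | E (

Nullable set = {P}.
ε ∉ L(G), so no ε-production is kept.
Add the nullable-subset variants: E → - P gives - P | -.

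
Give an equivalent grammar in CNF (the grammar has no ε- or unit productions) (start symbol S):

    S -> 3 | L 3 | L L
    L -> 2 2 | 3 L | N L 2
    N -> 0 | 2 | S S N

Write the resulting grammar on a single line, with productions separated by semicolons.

S -> 3 | L X1 | L L; L -> X2 X2 | X1 L | N Y1; N -> 0 | 2 | S Y2; X1 -> 3; X2 -> 2; Y1 -> L X2; Y2 -> S N

Introduce a nonterminal for each terminal appearing in a rule of length ≥ 2: X1 → 3, X2 → 2.
Binarize each right-hand side of length ≥ 3 by chaining fresh nonterminals (Y1, Y2, …): affected rules were L → N L X2; N → S S N.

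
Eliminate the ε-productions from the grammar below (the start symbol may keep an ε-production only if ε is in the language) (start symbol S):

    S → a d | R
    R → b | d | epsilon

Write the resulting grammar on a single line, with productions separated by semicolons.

S → a d | R | ε; R → b | d

The nullable symbols are {R, S}.
ε ∈ L(G) since S is nullable, so keep S → ε.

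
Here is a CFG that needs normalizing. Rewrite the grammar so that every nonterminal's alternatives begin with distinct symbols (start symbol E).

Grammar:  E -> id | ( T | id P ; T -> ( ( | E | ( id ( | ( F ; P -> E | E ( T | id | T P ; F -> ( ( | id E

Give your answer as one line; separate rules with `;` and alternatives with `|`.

E has alternatives sharing prefix 'id': factor to E → id E' with E' → ε | P.
T has alternatives sharing prefix '(': factor to T → ( T' with T' → ( | id ( | F.
P has alternatives sharing prefix 'E': factor to P → E P' with P' → ε | ( T.

E -> ( T | id E'; T -> E | ( T'; P -> id | T P | E P'; F -> ( ( | id E; E' -> ε | P; T' -> ( | id ( | F; P' -> ε | ( T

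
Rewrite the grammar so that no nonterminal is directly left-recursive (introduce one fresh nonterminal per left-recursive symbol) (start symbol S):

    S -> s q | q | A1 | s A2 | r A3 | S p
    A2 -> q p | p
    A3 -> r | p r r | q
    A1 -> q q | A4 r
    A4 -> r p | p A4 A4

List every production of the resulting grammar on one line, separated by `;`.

S is directly left-recursive.
For S: α = {p}, β = {s q, q, A1, s A2, r A3}. Rewrite as S → β S' and S' → α S' | ε.

S -> s q S' | q S' | A1 S' | s A2 S' | r A3 S'; A2 -> q p | p; A3 -> r | p r r | q; A1 -> q q | A4 r; A4 -> r p | p A4 A4; S' -> p S' | ε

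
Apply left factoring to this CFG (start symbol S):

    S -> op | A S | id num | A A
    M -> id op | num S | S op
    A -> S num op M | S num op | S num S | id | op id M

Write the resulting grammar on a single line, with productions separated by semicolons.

S -> op | id num | A S'; M -> id op | num S | S op; A -> id | op id M | S num A'; S' -> S | A; A' -> S | op A''; A'' -> M | ε

S has alternatives sharing prefix 'A': factor to S → A S' with S' → S | A.
A has alternatives sharing prefix 'S num': factor to A → S num A' with A' → op M | op | S.
A' has alternatives sharing prefix 'op': factor to A' → op A'' with A'' → M | ε.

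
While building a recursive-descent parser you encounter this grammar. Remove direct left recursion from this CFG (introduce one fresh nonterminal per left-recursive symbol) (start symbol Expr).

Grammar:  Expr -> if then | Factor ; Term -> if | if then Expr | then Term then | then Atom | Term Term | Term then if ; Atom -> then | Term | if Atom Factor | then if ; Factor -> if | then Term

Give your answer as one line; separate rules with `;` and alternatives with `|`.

Term is directly left-recursive.
For Term: α = {Term, then if}, β = {if, if then Expr, then Term then, then Atom}. Rewrite as Term → β Term1 and Term1 → α Term1 | ε.

Expr -> if then | Factor; Term -> if Term1 | if then Expr Term1 | then Term then Term1 | then Atom Term1; Atom -> then | Term | if Atom Factor | then if; Factor -> if | then Term; Term1 -> Term Term1 | then if Term1 | ε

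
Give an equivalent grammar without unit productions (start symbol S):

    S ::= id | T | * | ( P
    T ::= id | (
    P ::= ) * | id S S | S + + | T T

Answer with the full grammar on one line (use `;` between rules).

Unit pairs: S ⇒* {T}.
Replace each nonterminal's rules with the union of the non-unit rules of every nonterminal it unit-derives.

S ::= id | * | ( P | (; T ::= id | (; P ::= ) * | id S S | S + + | T T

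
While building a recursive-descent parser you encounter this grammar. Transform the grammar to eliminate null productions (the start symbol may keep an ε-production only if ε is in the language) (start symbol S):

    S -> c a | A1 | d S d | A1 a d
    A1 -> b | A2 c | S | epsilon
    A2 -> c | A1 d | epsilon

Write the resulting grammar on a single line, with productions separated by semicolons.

S -> c a | A1 | d S d | d d | A1 a d | a d | epsilon; A1 -> b | A2 c | c | S; A2 -> c | A1 d | d

Nullable nonterminals: {A1, A2, S}.
ε ∈ L(G) since S is nullable, so keep S → ε.
Add the nullable-subset variants: S → d S d gives d S d | d d. S → A1 a d gives A1 a d | a d. A1 → A2 c gives A2 c | c. A2 → A1 d gives A1 d | d.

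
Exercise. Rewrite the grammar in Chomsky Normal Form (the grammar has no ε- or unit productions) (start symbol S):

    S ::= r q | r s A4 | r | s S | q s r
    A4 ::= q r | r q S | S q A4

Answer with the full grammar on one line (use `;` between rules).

S ::= X1 X2 | X1 Y1 | r | X3 S | X2 Y2; A4 ::= X2 X1 | X1 Y3 | S Y4; X1 ::= r; X2 ::= q; X3 ::= s; Y1 ::= X3 A4; Y2 ::= X3 X1; Y3 ::= X2 S; Y4 ::= X2 A4

Introduce a nonterminal for each terminal appearing in a rule of length ≥ 2: X1 → r, X2 → q, X3 → s.
Binarize each right-hand side of length ≥ 3 by chaining fresh nonterminals (Y1, Y2, …): affected rules were S → X1 X3 A4; S → X2 X3 X1; A4 → X1 X2 S; A4 → S X2 A4.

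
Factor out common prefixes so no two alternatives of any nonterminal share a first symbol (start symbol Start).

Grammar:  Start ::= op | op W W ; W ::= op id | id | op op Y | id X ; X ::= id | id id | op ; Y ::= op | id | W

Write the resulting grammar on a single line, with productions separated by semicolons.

Start has alternatives sharing prefix 'op': factor to Start → op Start1 with Start1 → ε | W W.
W has alternatives sharing prefix 'op': factor to W → op W1 with W1 → id | op Y.
W has alternatives sharing prefix 'id': factor to W → id W2 with W2 → ε | X.
X has alternatives sharing prefix 'id': factor to X → id X1 with X1 → ε | id.

Start ::= op Start1; W ::= op W1 | id W2; X ::= op | id X1; Y ::= op | id | W; Start1 ::= eps | W W; W1 ::= id | op Y; W2 ::= eps | X; X1 ::= eps | id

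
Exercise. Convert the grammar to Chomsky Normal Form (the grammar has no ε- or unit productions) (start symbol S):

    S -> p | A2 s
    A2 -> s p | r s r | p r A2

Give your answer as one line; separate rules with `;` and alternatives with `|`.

Introduce a nonterminal for each terminal appearing in a rule of length ≥ 2: X1 → s, X2 → p, X3 → r.
Binarize each right-hand side of length ≥ 3 by chaining fresh nonterminals (Y1, Y2, …): affected rules were A2 → X3 X1 X3; A2 → X2 X3 A2.

S -> p | A2 X1; A2 -> X1 X2 | X3 Y1 | X2 Y2; X1 -> s; X2 -> p; X3 -> r; Y1 -> X1 X3; Y2 -> X3 A2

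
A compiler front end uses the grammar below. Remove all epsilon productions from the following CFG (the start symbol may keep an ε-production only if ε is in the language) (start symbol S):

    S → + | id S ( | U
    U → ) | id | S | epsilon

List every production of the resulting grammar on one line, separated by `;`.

The nullable symbols are {S, U}.
ε ∈ L(G) since S is nullable, so keep S → ε.
Add the nullable-subset variants: S → id S ( gives id S ( | id (.

S → + | id S ( | id ( | U | epsilon; U → ) | id | S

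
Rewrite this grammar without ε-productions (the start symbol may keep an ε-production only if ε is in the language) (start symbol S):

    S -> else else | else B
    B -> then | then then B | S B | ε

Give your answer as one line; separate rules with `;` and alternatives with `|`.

S -> else else | else B | else; B -> then | then then B | then then | S B | S

Nullable set = {B}.
ε ∉ L(G), so no ε-production is kept.
Expand every rule over subsets of its nullable positions: S → else B gives else B | else. B → then then B gives then then B | then then. B → S B gives S B | S.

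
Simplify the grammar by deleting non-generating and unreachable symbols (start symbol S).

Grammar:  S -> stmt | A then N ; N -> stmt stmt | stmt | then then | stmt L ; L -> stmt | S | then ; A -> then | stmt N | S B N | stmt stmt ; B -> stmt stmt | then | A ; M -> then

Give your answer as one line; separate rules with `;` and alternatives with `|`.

S -> stmt | A then N; N -> stmt stmt | stmt | then then | stmt L; L -> stmt | S | then; A -> then | stmt N | S B N | stmt stmt; B -> stmt stmt | then | A

Generating nonterminals: {A, B, L, M, N, S}.
Reachable from S after that: {A, B, L, N, S}.
Removed useless symbols: {M} and every production mentioning them.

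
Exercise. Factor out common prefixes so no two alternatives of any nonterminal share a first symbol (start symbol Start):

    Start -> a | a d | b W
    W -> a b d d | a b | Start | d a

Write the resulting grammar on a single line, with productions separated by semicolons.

Start -> b W | a Start1; W -> Start | d a | a b W1; Start1 -> epsilon | d; W1 -> d d | epsilon

Start has alternatives sharing prefix 'a': factor to Start → a Start1 with Start1 → ε | d.
W has alternatives sharing prefix 'a b': factor to W → a b W1 with W1 → d d | ε.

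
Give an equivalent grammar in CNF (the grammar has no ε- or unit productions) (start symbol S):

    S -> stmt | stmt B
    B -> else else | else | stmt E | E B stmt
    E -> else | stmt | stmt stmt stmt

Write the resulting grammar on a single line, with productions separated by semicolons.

S -> stmt | X1 B; B -> X2 X2 | else | X1 E | E Y1; E -> else | stmt | X1 Y2; X1 -> stmt; X2 -> else; Y1 -> B X1; Y2 -> X1 X1

Introduce a nonterminal for each terminal appearing in a rule of length ≥ 2: X1 → stmt, X2 → else.
Binarize each right-hand side of length ≥ 3 by chaining fresh nonterminals (Y1, Y2, …): affected rules were B → E B X1; E → X1 X1 X1.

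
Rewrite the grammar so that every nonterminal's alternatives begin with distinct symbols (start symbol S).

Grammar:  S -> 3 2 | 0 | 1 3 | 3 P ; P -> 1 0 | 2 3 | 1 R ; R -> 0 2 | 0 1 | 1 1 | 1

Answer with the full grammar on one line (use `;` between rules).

S has alternatives sharing prefix '3': factor to S → 3 S' with S' → 2 | P.
P has alternatives sharing prefix '1': factor to P → 1 P' with P' → 0 | R.
R has alternatives sharing prefix '0': factor to R → 0 R' with R' → 2 | 1.
R has alternatives sharing prefix '1': factor to R → 1 R'' with R'' → 1 | ε.

S -> 0 | 1 3 | 3 S'; P -> 2 3 | 1 P'; R -> 0 R' | 1 R''; S' -> 2 | P; P' -> 0 | R; R' -> 2 | 1; R'' -> 1 | ε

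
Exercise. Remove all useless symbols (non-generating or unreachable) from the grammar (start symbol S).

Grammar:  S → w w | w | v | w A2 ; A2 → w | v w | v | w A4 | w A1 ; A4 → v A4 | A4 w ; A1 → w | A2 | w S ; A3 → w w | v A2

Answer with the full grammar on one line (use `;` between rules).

S → w w | w | v | w A2; A2 → w | v w | v | w A1; A1 → w | A2 | w S

Generating nonterminals: {A1, A2, A3, S}.
Reachable from S after that: {A1, A2, S}.
Removed useless symbols: {A3, A4} and every production mentioning them.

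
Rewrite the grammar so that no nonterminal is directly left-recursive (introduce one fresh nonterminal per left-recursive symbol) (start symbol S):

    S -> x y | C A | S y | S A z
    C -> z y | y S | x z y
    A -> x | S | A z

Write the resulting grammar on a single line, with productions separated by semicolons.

S -> x y S' | C A S'; C -> z y | y S | x z y; A -> x A' | S A'; S' -> y S' | A z S' | ε; A' -> z A' | ε

Left recursion appears on S, A.
For S: α = {y, A z}, β = {x y, C A}. Rewrite as S → β S' and S' → α S' | ε.
For A: α = {z}, β = {x, S}. Rewrite as A → β A' and A' → α A' | ε.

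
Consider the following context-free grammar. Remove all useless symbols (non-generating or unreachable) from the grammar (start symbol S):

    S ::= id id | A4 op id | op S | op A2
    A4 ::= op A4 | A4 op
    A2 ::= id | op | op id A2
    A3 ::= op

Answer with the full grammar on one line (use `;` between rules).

S ::= id id | op S | op A2; A2 ::= id | op | op id A2

Generating nonterminals: {A2, A3, S}.
Reachable from S after that: {A2, S}.
Removed useless symbols: {A3, A4} and every production mentioning them.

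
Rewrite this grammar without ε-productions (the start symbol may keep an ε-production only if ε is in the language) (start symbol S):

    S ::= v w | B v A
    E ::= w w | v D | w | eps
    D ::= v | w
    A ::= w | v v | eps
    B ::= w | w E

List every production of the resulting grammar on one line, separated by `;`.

S ::= v w | B v A | B v; E ::= w w | v D | w; D ::= v | w; A ::= w | v v; B ::= w | w E

Nullable nonterminals: {A, E}.
ε ∉ L(G), so no ε-production is kept.
For each production, add variants omitting each subset of nullable occurrences: S → B v A gives B v A | B v.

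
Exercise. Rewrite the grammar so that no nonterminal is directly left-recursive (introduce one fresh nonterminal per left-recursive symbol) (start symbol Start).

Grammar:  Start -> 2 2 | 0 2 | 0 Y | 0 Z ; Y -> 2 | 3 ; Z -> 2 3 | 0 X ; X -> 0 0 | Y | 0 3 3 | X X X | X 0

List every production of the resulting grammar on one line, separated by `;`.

Start -> 2 2 | 0 2 | 0 Y | 0 Z; Y -> 2 | 3; Z -> 2 3 | 0 X; X -> 0 0 X1 | Y X1 | 0 3 3 X1; X1 -> X X X1 | 0 X1 | ε

Directly left-recursive nonterminal: X.
For X: α = {X X, 0}, β = {0 0, Y, 0 3 3}. Rewrite as X → β X1 and X1 → α X1 | ε.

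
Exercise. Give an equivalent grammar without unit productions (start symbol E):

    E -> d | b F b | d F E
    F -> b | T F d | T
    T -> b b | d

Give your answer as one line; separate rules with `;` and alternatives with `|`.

Unit pairs: F ⇒* {T}.
For each unit pair (A, B), copy every non-unit production of B to A, then drop all unit productions.

E -> d | b F b | d F E; F -> b | T F d | b b | d; T -> b b | d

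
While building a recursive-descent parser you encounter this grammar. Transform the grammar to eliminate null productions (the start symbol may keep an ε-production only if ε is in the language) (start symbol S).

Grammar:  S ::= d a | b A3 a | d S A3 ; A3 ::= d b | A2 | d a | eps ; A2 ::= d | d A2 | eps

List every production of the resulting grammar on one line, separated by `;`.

Nullable set = {A2, A3}.
ε ∉ L(G), so no ε-production is kept.
Expand every rule over subsets of its nullable positions: S → b A3 a gives b A3 a | b a. S → d S A3 gives d S A3 | d S.

S ::= d a | b A3 a | b a | d S A3 | d S; A3 ::= d b | A2 | d a; A2 ::= d | d A2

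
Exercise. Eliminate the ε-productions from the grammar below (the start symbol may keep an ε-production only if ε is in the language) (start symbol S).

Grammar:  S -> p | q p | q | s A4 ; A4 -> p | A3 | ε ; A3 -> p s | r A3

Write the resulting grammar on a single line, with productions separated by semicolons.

The nullable symbols are {A4}.
ε ∉ L(G), so no ε-production is kept.
Add the nullable-subset variants: S → s A4 gives s A4 | s.

S -> p | q p | q | s A4 | s; A4 -> p | A3; A3 -> p s | r A3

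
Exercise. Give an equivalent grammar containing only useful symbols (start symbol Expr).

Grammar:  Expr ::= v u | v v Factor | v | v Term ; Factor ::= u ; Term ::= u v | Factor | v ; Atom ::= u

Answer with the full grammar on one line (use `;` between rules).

Generating nonterminals: {Atom, Expr, Factor, Term}.
Reachable from Expr after that: {Expr, Factor, Term}.
Removed useless symbols: {Atom} and every production mentioning them.

Expr ::= v u | v v Factor | v | v Term; Factor ::= u; Term ::= u v | Factor | v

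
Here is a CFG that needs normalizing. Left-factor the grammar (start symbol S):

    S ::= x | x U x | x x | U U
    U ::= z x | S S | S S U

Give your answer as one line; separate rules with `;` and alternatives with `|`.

S has alternatives sharing prefix 'x': factor to S → x S' with S' → ε | U x | x.
U has alternatives sharing prefix 'S S': factor to U → S S U' with U' → ε | U.

S ::= U U | x S'; U ::= z x | S S U'; S' ::= ε | U x | x; U' ::= ε | U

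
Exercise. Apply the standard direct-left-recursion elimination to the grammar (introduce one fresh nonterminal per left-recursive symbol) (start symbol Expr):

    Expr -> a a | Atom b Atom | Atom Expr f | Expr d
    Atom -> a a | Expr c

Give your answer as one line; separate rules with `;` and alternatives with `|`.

Expr -> a a Expr1 | Atom b Atom Expr1 | Atom Expr f Expr1; Atom -> a a | Expr c; Expr1 -> d Expr1 | ε

Directly left-recursive nonterminal: Expr.
For Expr: α = {d}, β = {a a, Atom b Atom, Atom Expr f}. Rewrite as Expr → β Expr1 and Expr1 → α Expr1 | ε.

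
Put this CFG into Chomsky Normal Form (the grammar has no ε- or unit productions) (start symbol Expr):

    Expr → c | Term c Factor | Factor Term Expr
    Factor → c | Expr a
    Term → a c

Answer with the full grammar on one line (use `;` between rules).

Expr → c | Term Y1 | Factor Y2; Factor → c | Expr X2; Term → X2 X1; X1 → c; X2 → a; Y1 → X1 Factor; Y2 → Term Expr

Introduce a nonterminal for each terminal appearing in a rule of length ≥ 2: X1 → c, X2 → a.
Binarize each right-hand side of length ≥ 3 by chaining fresh nonterminals (Y1, Y2, …): affected rules were Expr → Term X1 Factor; Expr → Factor Term Expr.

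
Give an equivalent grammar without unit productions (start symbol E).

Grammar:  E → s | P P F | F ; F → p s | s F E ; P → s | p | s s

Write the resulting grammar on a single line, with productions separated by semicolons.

E → s | P P F | p s | s F E; F → p s | s F E; P → s | p | s s

Unit pairs: E ⇒* {F}.
Replace each nonterminal's rules with the union of the non-unit rules of every nonterminal it unit-derives.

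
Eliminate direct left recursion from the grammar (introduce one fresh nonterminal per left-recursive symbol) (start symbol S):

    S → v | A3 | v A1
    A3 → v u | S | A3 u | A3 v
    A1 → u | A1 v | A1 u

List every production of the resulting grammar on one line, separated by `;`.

S → v | A3 | v A1; A3 → v u A3' | S A3'; A1 → u A1'; A3' → u A3' | v A3' | ε; A1' → v A1' | u A1' | ε

Left recursion appears on A3, A1.
For A3: α = {u, v}, β = {v u, S}. Rewrite as A3 → β A3' and A3' → α A3' | ε.
For A1: α = {v, u}, β = {u}. Rewrite as A1 → β A1' and A1' → α A1' | ε.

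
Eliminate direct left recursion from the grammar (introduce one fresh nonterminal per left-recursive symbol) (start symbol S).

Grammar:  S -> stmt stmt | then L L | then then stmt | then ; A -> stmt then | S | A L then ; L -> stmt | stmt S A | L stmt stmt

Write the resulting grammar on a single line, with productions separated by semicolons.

Left recursion appears on A, L.
For A: α = {L then}, β = {stmt then, S}. Rewrite as A → β A' and A' → α A' | ε.
For L: α = {stmt stmt}, β = {stmt, stmt S A}. Rewrite as L → β L' and L' → α L' | ε.

S -> stmt stmt | then L L | then then stmt | then; A -> stmt then A' | S A'; L -> stmt L' | stmt S A L'; A' -> L then A' | eps; L' -> stmt stmt L' | eps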